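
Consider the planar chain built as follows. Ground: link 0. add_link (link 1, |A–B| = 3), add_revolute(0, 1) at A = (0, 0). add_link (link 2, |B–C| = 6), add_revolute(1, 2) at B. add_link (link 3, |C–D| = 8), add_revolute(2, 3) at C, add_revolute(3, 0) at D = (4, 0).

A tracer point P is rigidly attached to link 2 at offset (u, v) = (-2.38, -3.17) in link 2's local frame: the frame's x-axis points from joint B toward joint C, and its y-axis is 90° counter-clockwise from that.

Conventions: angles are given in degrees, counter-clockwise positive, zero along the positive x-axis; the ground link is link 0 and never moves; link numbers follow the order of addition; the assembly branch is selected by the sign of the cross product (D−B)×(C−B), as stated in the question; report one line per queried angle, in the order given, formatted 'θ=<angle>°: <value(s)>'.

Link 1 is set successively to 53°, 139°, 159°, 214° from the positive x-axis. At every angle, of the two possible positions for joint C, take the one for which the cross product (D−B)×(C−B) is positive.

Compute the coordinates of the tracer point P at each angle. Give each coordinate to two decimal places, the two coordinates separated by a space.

A=(0,0), D=(4.00,0)
θ=53°: B = A + 3.00·(cos53°, sin53°) = (1.8054, 2.3959)
θ=53°: |BD| = 3.2491
θ=53°: circle(B,6.00) ∩ circle(D,8.00): a=-2.6844, h=5.3660
θ=53°:   candidates: C₊=(3.9493,7.9998) cross=17.435; C₋=(-3.9647,0.7510) cross=-17.435
θ=53°:   branch + wants cross > 0 → take C=(3.9493,7.9998) (cross=17.435)
θ=53°: ex = (C−B)/|BC| = (0.3573,0.9340); ey = (-0.9340,0.3573)
θ=53°: P = B + -2.38·ex + -3.17·ey = (3.9158,-0.9596)
θ=139°: B = A + 3.00·(cos139°, sin139°) = (-2.2641, 1.9682)
θ=139°: |BD| = 6.5661
θ=139°: circle(B,6.00) ∩ circle(D,8.00): a=1.1508, h=5.8886
θ=139°:   candidates: C₊=(0.5989,7.2410) cross=38.665; C₋=(-2.9313,-3.9946) cross=-38.665
θ=139°:   branch + wants cross > 0 → take C=(0.5989,7.2410) (cross=38.665)
θ=139°: ex = (C−B)/|BC| = (0.4772,0.8788); ey = (-0.8788,0.4772)
θ=139°: P = B + -2.38·ex + -3.17·ey = (-0.6140,-1.6360)
θ=159°: B = A + 3.00·(cos159°, sin159°) = (-2.8007, 1.0751)
θ=159°: |BD| = 6.8852
θ=159°: circle(B,6.00) ∩ circle(D,8.00): a=1.4093, h=5.8322
θ=159°:   candidates: C₊=(-0.4981,6.6157) cross=40.156; C₋=(-2.3195,-4.9056) cross=-40.156
θ=159°:   branch + wants cross > 0 → take C=(-0.4981,6.6157) (cross=40.156)
θ=159°: ex = (C−B)/|BC| = (0.3838,0.9234); ey = (-0.9234,0.3838)
θ=159°: P = B + -2.38·ex + -3.17·ey = (-0.7869,-2.3392)
θ=214°: B = A + 3.00·(cos214°, sin214°) = (-2.4871, -1.6776)
θ=214°: |BD| = 6.7005
θ=214°: circle(B,6.00) ∩ circle(D,8.00): a=1.2609, h=5.8660
θ=214°:   candidates: C₊=(-2.7351,4.3173) cross=39.305; C₋=(0.2022,-7.0411) cross=-39.305
θ=214°:   branch + wants cross > 0 → take C=(-2.7351,4.3173) (cross=39.305)
θ=214°: ex = (C−B)/|BC| = (-0.0413,0.9991); ey = (-0.9991,-0.0413)
θ=214°: P = B + -2.38·ex + -3.17·ey = (0.7785,-3.9246)

θ=53°: 3.92 -0.96
θ=139°: -0.61 -1.64
θ=159°: -0.79 -2.34
θ=214°: 0.78 -3.92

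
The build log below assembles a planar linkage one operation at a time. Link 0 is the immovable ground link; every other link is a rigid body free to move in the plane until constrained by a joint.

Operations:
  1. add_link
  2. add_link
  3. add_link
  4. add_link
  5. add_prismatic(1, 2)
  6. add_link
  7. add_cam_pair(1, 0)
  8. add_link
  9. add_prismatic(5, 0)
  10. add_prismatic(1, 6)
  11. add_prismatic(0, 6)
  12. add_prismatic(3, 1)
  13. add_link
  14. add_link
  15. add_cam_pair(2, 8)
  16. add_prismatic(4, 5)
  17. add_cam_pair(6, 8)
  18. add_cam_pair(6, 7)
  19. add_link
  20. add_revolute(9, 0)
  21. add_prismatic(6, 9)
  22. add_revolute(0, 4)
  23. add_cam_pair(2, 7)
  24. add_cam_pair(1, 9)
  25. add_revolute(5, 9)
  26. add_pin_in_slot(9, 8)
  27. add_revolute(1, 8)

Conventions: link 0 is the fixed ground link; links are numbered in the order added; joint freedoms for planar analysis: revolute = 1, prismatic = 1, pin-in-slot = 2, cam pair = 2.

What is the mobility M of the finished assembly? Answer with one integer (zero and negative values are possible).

ground; <1,0,0>
#1 <2,0,0>
#2 <3,0,0>
#3 <4,0,0>
#4 <5,0,0>
P:1↔2 J1 <5,1,0>
#5 <6,1,0>
C:1↔0 J2 <6,1,1>
#6 <7,1,1>
P:5↔0 J1 <7,2,1>
P:1↔6 J1 <7,3,1>
P:0↔6 J1 <7,4,1>
P:3↔1 J1 <7,5,1>
#7 <8,5,1>
#8 <9,5,1>
C:2↔8 J2 <9,5,2>
P:4↔5 J1 <9,6,2>
C:6↔8 J2 <9,6,3>
C:6↔7 J2 <9,6,4>
#9 <10,6,4>
R:9↔0 J1 <10,7,4>
P:6↔9 J1 <10,8,4>
R:0↔4 J1 <10,9,4>
C:2↔7 J2 <10,9,5>
C:1↔9 J2 <10,9,6>
R:5↔9 J1 <10,10,6>
PS:9↔8 J2 <10,10,7>
R:1↔8 J1 <10,11,7>
3×9 − 2×11 − 1×7 = -2

M = -2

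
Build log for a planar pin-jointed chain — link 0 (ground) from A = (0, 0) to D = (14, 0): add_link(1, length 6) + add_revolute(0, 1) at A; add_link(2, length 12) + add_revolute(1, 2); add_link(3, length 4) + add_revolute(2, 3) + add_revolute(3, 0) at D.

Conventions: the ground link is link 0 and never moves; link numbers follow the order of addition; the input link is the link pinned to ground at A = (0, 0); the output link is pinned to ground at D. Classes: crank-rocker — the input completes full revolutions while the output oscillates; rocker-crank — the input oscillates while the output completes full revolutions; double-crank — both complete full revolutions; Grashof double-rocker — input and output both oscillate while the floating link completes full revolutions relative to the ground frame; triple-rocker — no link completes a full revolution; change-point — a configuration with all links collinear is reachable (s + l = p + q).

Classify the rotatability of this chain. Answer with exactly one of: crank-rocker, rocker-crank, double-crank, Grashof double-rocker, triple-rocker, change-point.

lengths: ground=14, input=6, coupler=12, output=4
sorted: s=4 (shortest), l=14 (longest), p+q=18
s + l = 18 vs p + q = 18
s + l = p + q → change-point (collinear configuration reachable)

change-point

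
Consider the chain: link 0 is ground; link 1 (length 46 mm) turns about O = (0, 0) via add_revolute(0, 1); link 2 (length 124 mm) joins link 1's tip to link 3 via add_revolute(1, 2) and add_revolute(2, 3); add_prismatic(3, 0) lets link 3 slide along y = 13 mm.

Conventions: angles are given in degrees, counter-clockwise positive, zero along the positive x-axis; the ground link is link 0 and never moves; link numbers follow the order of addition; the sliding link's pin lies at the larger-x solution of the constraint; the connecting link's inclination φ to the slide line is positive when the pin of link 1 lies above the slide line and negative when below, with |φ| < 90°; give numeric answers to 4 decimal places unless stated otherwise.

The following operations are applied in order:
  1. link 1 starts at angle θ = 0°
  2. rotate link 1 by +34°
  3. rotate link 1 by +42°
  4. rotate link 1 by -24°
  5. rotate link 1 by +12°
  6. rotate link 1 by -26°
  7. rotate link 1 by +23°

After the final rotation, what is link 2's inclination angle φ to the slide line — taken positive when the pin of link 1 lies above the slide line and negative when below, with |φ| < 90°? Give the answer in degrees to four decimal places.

geometry: r = 46 mm, L = 124 mm, e = 13 mm; θ starts at 0°
rotate link 1 by +34°: θ ← 0° +34° = 34°
rotate link 1 by +42°: θ ← 34° +42° = 76°
rotate link 1 by -24°: θ ← 76° -24° = 52°
rotate link 1 by +12°: θ ← 52° +12° = 64°
rotate link 1 by -26°: θ ← 64° -26° = 38°
rotate link 1 by +23°: θ ← 38° +23° = 61°
h = r sin θ − e = 40.232507 − 13 = 27.232507
sin φ = h / L = 27.232507 / 124 = 0.21961699
φ = arcsin(0.21961699) = 12.686538°

12.6865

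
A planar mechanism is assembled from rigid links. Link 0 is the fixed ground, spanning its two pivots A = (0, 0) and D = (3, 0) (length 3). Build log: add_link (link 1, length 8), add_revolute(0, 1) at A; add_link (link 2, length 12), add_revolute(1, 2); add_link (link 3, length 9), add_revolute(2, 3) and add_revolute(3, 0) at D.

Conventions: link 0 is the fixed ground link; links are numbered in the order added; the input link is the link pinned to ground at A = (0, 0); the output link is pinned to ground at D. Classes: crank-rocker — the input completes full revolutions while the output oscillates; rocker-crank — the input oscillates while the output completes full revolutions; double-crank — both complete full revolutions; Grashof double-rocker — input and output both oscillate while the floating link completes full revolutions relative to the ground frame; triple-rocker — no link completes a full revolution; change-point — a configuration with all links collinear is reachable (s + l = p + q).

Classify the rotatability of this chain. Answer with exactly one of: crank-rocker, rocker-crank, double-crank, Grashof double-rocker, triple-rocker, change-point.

lengths: ground=3, input=8, coupler=12, output=9
sorted: s=3 (shortest), l=12 (longest), p+q=17
s + l = 15 vs p + q = 17
s + l < p + q (Grashof) with shortest = ground link → double-crank

double-crank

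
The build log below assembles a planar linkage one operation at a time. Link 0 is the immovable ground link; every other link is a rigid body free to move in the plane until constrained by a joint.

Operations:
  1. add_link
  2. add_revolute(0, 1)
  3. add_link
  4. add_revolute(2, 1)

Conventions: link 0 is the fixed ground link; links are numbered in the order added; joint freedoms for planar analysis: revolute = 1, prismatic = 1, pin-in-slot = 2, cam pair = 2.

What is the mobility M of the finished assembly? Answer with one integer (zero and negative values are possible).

(L,J1,J2)=(1,0,0); link0 fixed
link1: (2,0,0)
R 0-1 [J1]: (2,1,0)
link2: (3,1,0)
R 2-1 [J1]: (3,2,0)
Grübler: 3·2 − 2·2 − 0 = 2

M = 2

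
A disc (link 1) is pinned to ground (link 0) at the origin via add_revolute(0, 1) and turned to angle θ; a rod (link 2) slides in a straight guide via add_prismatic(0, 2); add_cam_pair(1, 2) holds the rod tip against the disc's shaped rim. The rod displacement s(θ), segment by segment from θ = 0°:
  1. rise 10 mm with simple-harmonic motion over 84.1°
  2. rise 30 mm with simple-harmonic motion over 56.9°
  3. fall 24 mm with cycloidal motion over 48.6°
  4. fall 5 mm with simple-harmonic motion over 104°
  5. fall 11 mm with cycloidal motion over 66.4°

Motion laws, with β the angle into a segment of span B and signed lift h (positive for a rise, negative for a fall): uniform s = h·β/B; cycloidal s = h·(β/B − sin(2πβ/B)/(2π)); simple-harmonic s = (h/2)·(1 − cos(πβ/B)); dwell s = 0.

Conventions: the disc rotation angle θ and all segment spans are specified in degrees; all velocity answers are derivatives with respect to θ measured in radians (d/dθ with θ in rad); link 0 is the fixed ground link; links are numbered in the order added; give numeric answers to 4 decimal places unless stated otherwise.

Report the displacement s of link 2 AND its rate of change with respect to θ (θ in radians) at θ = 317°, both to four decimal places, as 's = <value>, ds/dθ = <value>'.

segment 1 (0° to 84.1°, simple-harmonic, h = 10) is passed completely: s = 0.0000 + (10) = 10.0000
segment 2 (84.1° to 141°, simple-harmonic, h = 30) is passed completely: s = 10.0000 + (30) = 40.0000
segment 3 (141° to 189.6°, cycloidal, h = -24) is passed completely: s = 40.0000 + (-24) = 16.0000
segment 4 (189.6° to 293.6°, simple-harmonic, h = -5) is passed completely: s = 16.0000 + (-5) = 11.0000
θ = 317° falls in segment 5 (293.6° to 360°, cycloidal, h = -11): β = 317 − 293.6 = 23.4°, B = 66.4°; Δs = -11·(0.3524 − sin(2π·0.3524)/(2π)) = -2.4759; s = 11.0000 − 2.4759 = 8.5241
velocity in seg [293.6°–360°] (cycloidal), θ in radians: β = 23.4° = 0.4084 rad, B = 66.4° = 1.1589 rad; ds/dθ = (h/B)(1 − cos(2πβ/B)) = ((-11)/1.1589)(1 − cos(2π·0.3524)) = -15.186511 mm/rad

s = 8.5241, ds/dθ = -15.1865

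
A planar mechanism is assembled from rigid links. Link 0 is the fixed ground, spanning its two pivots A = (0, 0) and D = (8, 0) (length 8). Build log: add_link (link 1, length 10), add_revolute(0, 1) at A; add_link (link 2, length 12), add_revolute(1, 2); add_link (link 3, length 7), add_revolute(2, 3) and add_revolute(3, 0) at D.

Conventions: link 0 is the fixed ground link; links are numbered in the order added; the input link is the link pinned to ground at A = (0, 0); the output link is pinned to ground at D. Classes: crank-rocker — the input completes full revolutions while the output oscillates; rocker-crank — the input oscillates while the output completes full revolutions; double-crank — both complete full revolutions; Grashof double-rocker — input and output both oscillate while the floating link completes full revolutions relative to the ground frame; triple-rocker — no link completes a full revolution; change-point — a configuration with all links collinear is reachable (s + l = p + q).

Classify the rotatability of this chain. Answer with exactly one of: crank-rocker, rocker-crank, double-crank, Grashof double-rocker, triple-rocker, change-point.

lengths: ground=8, input=10, coupler=12, output=7
sorted: s=7 (shortest), l=12 (longest), p+q=18
s + l = 19 vs p + q = 18
s + l > p + q → non-Grashof → no link fully rotates → triple-rocker

triple-rocker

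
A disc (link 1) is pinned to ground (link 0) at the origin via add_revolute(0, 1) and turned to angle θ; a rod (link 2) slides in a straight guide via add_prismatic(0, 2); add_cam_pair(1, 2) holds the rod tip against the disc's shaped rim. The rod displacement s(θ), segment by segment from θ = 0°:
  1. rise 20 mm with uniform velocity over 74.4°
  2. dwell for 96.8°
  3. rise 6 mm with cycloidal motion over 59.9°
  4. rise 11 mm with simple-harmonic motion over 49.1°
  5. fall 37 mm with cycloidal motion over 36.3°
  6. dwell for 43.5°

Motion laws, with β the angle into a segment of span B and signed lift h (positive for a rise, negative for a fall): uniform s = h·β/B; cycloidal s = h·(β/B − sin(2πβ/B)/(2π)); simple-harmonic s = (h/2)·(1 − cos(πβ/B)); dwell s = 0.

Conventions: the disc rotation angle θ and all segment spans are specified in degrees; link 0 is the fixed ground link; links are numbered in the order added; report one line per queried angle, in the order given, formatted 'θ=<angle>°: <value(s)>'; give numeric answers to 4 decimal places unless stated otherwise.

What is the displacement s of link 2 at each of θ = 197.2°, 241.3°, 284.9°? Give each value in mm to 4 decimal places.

segment 1 (0° to 74.4°, uniform, h = 20) is passed completely: s = 0.0000 + (20) = 20.0000
segment 2 (74.4° to 171.2°, dwell): s unchanged at 20.0000
θ = 197.2° falls in segment 3 (171.2° to 231.1°, cycloidal, h = 6): β = 197.2 − 171.2 = 26°, B = 59.9°; Δs = 6·(0.4341 − sin(2π·0.4341)/(2π)) = 2.2199; s = 20.0000 + 2.2199 = 22.2199
segment 3 (171.2° to 231.1°, cycloidal, h = 6) is passed completely: s = 20.0000 + (6) = 26.0000
θ = 241.3° falls in segment 4 (231.1° to 280.2°, simple-harmonic, h = 11): β = 241.3 − 231.1 = 10.2°, B = 49.1°; Δs = 11/2·(1 − cos(π·0.2077)) = 1.1303; s = 26.0000 + 1.1303 = 27.1303
segment 4 (231.1° to 280.2°, simple-harmonic, h = 11) is passed completely: s = 26.0000 + (11) = 37.0000
θ = 284.9° falls in segment 5 (280.2° to 316.5°, cycloidal, h = -37): β = 284.9 − 280.2 = 4.7°, B = 36.3°; Δs = -37·(0.1295 − sin(2π·0.1295)/(2π)) = -0.5112; s = 37.0000 − 0.5112 = 36.4888

θ=197.2°: 22.2199
θ=241.3°: 27.1303
θ=284.9°: 36.4888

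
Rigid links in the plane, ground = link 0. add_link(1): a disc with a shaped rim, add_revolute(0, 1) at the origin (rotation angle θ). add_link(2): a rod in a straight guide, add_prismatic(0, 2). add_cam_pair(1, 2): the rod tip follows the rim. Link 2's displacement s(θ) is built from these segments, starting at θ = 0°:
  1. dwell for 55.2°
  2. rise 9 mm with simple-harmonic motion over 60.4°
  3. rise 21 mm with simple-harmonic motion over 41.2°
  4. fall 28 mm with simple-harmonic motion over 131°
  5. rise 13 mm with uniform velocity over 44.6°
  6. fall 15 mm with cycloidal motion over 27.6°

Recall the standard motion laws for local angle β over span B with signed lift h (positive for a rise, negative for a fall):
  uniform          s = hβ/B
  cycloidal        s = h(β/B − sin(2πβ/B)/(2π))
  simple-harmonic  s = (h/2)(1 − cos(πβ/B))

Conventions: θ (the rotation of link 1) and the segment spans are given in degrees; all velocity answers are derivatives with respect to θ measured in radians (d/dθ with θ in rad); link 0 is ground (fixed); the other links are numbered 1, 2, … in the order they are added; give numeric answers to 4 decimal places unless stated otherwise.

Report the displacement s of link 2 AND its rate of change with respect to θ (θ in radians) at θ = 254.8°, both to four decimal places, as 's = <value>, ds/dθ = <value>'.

segment 1 (0° to 55.2°, dwell): s unchanged at 0.0000
segment 2 (55.2° to 115.6°, simple-harmonic, h = 9) is passed completely: s = 0.0000 + (9) = 9.0000
segment 3 (115.6° to 156.8°, simple-harmonic, h = 21) is passed completely: s = 9.0000 + (21) = 30.0000
θ = 254.8° falls in segment 4 (156.8° to 287.8°, simple-harmonic, h = -28): β = 254.8 − 156.8 = 98°, B = 131°; Δs = -28/2·(1 − cos(π·0.7481)) = -23.8400; s = 30.0000 − 23.8400 = 6.1600
velocity in seg [156.8°–287.8°] (simple-harmonic), θ in radians: β = 98° = 1.7104 rad, B = 131° = 2.2864 rad; ds/dθ = (πh/(2B)) sin(πβ/B) = (π·(-28)/(2·2.2864)) sin(π·0.7481) = -13.683666 mm/rad

s = 6.1600, ds/dθ = -13.6837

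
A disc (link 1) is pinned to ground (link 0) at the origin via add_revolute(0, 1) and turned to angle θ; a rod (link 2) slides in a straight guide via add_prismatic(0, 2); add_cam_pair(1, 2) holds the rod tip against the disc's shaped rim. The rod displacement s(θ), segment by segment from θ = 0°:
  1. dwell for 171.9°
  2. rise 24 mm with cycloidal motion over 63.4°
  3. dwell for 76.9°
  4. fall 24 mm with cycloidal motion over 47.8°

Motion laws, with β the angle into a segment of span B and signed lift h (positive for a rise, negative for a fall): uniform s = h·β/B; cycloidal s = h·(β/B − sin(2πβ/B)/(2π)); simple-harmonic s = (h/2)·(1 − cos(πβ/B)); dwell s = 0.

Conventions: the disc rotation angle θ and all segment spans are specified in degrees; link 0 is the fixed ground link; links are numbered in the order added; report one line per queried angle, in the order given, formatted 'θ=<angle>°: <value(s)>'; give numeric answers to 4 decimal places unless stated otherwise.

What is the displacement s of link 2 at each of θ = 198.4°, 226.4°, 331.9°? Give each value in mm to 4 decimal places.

segment 1 (0° to 171.9°, dwell): s unchanged at 0.0000
θ = 198.4° falls in segment 2 (171.9° to 235.3°, cycloidal, h = 24): β = 198.4 − 171.9 = 26.5°, B = 63.4°; Δs = 24·(0.4180 − sin(2π·0.4180)/(2π)) = 8.1491; s = 0.0000 + 8.1491 = 8.1491
θ = 226.4° falls in segment 2 (171.9° to 235.3°, cycloidal, h = 24): β = 226.4 − 171.9 = 54.5°, B = 63.4°; Δs = 24·(0.8596 − sin(2π·0.8596)/(2π)) = 23.5798; s = 0.0000 + 23.5798 = 23.5798
segment 2 (171.9° to 235.3°, cycloidal, h = 24) is passed completely: s = 0.0000 + (24) = 24.0000
segment 3 (235.3° to 312.2°, dwell): s unchanged at 24.0000
θ = 331.9° falls in segment 4 (312.2° to 360°, cycloidal, h = -24): β = 331.9 − 312.2 = 19.7°, B = 47.8°; Δs = -24·(0.4121 − sin(2π·0.4121)/(2π)) = -7.8879; s = 24.0000 − 7.8879 = 16.1121

θ=198.4°: 8.1491
θ=226.4°: 23.5798
θ=331.9°: 16.1121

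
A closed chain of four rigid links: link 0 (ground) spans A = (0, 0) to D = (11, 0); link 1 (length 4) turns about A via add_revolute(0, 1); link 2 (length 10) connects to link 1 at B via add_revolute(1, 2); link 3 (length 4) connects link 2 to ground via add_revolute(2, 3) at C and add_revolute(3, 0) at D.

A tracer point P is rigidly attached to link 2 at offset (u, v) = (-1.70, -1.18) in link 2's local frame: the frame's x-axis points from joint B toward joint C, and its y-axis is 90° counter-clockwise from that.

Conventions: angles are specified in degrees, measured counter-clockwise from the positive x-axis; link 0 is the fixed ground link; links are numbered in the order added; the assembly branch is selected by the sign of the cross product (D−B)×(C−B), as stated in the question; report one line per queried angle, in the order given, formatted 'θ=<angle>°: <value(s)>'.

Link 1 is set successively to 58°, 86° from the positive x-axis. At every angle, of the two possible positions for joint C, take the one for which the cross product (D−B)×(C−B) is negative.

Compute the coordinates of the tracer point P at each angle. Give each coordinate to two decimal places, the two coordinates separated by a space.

A=(0,0), D=(11.00,0)
θ=58°: B = A + 4.00·(cos58°, sin58°) = (2.1197, 3.3922)
θ=58°: |BD| = 9.5062
θ=58°: circle(B,10.00) ∩ circle(D,4.00): a=9.1713, h=3.9860
θ=58°:   candidates: C₊=(12.1095,3.8430) cross=37.891; C₋=(9.2648,-3.6040) cross=-37.891
θ=58°:   branch - wants cross < 0 → take C=(9.2648,-3.6040) (cross=-37.891)
θ=58°: ex = (C−B)/|BC| = (0.7145,-0.6996); ey = (0.6996,0.7145)
θ=58°: P = B + -1.70·ex + -1.18·ey = (0.0795,3.7384)
θ=86°: B = A + 4.00·(cos86°, sin86°) = (0.2790, 3.9903)
θ=86°: |BD| = 11.4395
θ=86°: circle(B,10.00) ∩ circle(D,4.00): a=9.3912, h=3.4358
θ=86°:   candidates: C₊=(10.2789,3.9345) cross=39.304; C₋=(7.8820,-2.5056) cross=-39.304
θ=86°:   branch - wants cross < 0 → take C=(7.8820,-2.5056) (cross=-39.304)
θ=86°: ex = (C−B)/|BC| = (0.7603,-0.6496); ey = (0.6496,0.7603)
θ=86°: P = B + -1.70·ex + -1.18·ey = (-1.7800,4.1974)

θ=58°: 0.08 3.74
θ=86°: -1.78 4.20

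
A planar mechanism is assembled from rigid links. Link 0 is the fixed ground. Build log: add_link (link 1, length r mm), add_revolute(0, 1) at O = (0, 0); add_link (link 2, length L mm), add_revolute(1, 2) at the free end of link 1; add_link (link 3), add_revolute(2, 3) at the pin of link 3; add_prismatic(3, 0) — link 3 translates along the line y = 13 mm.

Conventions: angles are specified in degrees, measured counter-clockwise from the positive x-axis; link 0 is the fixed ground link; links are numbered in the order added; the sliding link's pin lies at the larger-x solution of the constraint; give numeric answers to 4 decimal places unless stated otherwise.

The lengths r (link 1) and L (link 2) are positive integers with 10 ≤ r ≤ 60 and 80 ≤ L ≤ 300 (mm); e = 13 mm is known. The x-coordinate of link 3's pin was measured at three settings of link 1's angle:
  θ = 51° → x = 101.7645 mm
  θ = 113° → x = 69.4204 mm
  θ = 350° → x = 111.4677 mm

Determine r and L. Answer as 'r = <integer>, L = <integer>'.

constraint per measurement: (x − r cos θ)² + (r sin θ − e)² = L²
subtracting the θ₁ and θ₂ equations cancels the r² and L² terms:
r = (x₁² − x₂²) / (2[(x₁cos θ₁ + e sin θ₁) − (x₂cos θ₂ + e sin θ₂)]) = 31.0000 → r = 31
L² = (x₁ − r cos θ₁)² + (r sin θ₁ − e)² = 6889.0004 → L = 83.0000 → L = 83
check at θ₃=350°: x = 111.4677 (printed 111.4677) ✓

r = 31, L = 83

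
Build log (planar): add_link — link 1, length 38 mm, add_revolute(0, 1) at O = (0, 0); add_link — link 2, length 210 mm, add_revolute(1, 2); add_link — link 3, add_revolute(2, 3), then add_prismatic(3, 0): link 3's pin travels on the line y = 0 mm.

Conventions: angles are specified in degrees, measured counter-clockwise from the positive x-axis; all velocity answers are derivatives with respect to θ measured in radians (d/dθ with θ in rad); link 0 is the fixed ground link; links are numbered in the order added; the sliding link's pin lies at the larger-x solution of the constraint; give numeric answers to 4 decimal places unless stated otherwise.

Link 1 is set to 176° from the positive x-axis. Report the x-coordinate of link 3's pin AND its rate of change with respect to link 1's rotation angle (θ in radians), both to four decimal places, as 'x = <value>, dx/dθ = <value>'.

geometry: r = 38 mm, L = 210 mm, e = 0 mm
crank pin P = (r cos θ, r sin θ) = (-37.907434, 2.650746)
h = r sin θ − e = 2.650746 − 0 = 2.650746
x = r cos θ + √(L² − h²) = -37.907434 + 209.983270 = 172.075836
dx/dθ = −r sin θ − h·r cos θ/√(L² − h²) (θ in radians; h = 2.650746) = -2.172218

x = 172.0758, dx/dθ = -2.1722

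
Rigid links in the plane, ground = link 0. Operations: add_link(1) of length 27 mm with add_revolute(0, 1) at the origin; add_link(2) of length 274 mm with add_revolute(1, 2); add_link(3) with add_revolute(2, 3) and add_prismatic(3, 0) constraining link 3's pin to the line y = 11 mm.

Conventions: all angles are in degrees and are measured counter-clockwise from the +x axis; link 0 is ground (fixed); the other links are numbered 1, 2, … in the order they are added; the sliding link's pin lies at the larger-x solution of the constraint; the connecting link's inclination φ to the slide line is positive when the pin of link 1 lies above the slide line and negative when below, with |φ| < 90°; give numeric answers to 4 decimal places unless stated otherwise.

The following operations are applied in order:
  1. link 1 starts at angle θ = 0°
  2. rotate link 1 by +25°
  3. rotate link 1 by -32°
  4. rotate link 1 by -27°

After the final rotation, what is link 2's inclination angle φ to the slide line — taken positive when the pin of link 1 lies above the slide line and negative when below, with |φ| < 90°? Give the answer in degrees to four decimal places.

geometry: r = 27 mm, L = 274 mm, e = 11 mm; θ starts at 0°
rotate link 1 by +25°: θ ← 0° +25° = 25°
rotate link 1 by -32°: θ ← 25° -32° = -7°
rotate link 1 by -27°: θ ← -7° -27° = -34°
h = r sin θ − e = -15.098208 − 11 = -26.098208
sin φ = h / L = -26.098208 / 274 = -0.09524894
φ = arcsin(-0.09524894) = -5.465648°

-5.4656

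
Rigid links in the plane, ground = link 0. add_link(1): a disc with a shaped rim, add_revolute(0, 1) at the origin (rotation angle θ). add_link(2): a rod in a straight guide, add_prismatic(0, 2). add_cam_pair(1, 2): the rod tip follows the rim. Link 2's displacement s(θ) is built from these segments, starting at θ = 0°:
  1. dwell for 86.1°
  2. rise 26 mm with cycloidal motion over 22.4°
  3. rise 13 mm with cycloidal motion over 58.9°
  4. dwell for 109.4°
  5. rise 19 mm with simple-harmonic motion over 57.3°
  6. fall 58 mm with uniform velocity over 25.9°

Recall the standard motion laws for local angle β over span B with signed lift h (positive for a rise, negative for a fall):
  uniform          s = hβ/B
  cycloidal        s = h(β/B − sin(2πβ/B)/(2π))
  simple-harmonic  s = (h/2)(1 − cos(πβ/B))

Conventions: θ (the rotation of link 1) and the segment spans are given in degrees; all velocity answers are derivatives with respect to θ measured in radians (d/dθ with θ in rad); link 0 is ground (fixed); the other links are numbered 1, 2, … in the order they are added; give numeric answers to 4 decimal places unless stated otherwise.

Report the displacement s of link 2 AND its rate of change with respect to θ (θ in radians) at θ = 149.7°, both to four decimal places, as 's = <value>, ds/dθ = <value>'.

segment 1 (0° to 86.1°, dwell): s unchanged at 0.0000
segment 2 (86.1° to 108.5°, cycloidal, h = 26) is passed completely: s = 0.0000 + (26) = 26.0000
θ = 149.7° falls in segment 3 (108.5° to 167.4°, cycloidal, h = 13): β = 149.7 − 108.5 = 41.2°, B = 58.9°; Δs = 13·(0.6995 − sin(2π·0.6995)/(2π)) = 11.0591; s = 26.0000 + 11.0591 = 37.0591
velocity in seg [108.5°–167.4°] (cycloidal), θ in radians: β = 41.2° = 0.7191 rad, B = 58.9° = 1.0280 rad; ds/dθ = (h/B)(1 − cos(2πβ/B)) = (13/1.0280)(1 − cos(2π·0.6995)) = 16.592204 mm/rad

s = 37.0591, ds/dθ = 16.5922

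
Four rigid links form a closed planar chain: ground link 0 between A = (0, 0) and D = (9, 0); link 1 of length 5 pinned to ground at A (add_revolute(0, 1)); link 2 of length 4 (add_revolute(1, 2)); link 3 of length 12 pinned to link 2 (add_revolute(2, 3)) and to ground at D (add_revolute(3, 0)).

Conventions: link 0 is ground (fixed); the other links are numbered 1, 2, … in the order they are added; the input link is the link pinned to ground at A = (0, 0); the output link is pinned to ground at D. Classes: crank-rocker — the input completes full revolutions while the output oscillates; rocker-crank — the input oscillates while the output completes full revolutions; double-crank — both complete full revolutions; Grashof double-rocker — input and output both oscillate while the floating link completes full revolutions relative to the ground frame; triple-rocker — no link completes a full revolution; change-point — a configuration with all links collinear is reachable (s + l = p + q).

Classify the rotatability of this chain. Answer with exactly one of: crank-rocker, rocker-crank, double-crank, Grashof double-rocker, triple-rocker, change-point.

lengths: ground=9, input=5, coupler=4, output=12
sorted: s=4 (shortest), l=12 (longest), p+q=14
s + l = 16 vs p + q = 14
s + l > p + q → non-Grashof → no link fully rotates → triple-rocker

triple-rocker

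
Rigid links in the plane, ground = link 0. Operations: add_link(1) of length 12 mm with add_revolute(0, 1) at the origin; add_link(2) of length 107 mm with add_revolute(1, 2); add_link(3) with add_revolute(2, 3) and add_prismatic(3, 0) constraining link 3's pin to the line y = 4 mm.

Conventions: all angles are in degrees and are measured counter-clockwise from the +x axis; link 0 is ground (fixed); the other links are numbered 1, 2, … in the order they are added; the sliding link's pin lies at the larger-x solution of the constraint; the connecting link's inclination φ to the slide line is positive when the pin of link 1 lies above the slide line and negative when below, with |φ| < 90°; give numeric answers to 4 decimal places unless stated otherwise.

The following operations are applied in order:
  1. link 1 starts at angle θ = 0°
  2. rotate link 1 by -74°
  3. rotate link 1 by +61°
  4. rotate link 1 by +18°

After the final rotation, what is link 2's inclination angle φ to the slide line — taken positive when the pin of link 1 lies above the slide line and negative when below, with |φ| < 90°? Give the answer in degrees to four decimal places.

geometry: r = 12 mm, L = 107 mm, e = 4 mm; θ starts at 0°
rotate link 1 by -74°: θ ← 0° -74° = -74°
rotate link 1 by +61°: θ ← -74° +61° = -13°
rotate link 1 by +18°: θ ← -13° +18° = 5°
h = r sin θ − e = 1.045869 − 4 = -2.954131
sin φ = h / L = -2.954131 / 107 = -0.02760870
φ = arcsin(-0.02760870) = -1.582063°

-1.5821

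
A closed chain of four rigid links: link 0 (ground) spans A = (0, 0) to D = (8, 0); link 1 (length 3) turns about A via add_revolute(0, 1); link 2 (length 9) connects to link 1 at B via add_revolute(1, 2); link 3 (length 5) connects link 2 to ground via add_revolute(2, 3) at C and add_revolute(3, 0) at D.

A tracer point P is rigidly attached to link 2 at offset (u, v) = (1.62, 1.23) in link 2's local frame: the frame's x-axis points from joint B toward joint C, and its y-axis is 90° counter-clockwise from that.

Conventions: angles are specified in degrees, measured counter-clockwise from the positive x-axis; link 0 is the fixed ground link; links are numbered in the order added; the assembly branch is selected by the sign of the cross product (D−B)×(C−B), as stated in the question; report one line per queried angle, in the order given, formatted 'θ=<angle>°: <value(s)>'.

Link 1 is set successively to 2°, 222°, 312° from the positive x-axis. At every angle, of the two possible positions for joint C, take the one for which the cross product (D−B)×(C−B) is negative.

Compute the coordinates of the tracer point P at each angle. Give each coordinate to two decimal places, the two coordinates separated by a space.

A=(0,0), D=(8.00,0)
θ=2°: B = A + 3.00·(cos2°, sin2°) = (2.9982, 0.1047)
θ=2°: |BD| = 5.0029
θ=2°: circle(B,9.00) ∩ circle(D,5.00): a=8.0982, h=3.9267
θ=2°:   candidates: C₊=(11.1768,3.8611) cross=19.645; C₋=(11.0124,-3.9907) cross=-19.645
θ=2°:   branch - wants cross < 0 → take C=(11.0124,-3.9907) (cross=-19.645)
θ=2°: ex = (C−B)/|BC| = (0.8905,-0.4550); ey = (0.4550,0.8905)
θ=2°: P = B + 1.62·ex + 1.23·ey = (5.0004,0.4628)
θ=222°: B = A + 3.00·(cos222°, sin222°) = (-2.2294, -2.0074)
θ=222°: |BD| = 10.4245
θ=222°: circle(B,9.00) ∩ circle(D,5.00): a=7.8982, h=4.3148
θ=222°:   candidates: C₊=(4.6901,3.7476) cross=44.980; C₋=(6.3519,-4.7206) cross=-44.980
θ=222°:   branch - wants cross < 0 → take C=(6.3519,-4.7206) (cross=-44.980)
θ=222°: ex = (C−B)/|BC| = (0.9535,-0.3015); ey = (0.3015,0.9535)
θ=222°: P = B + 1.62·ex + 1.23·ey = (-0.3140,-1.3230)
θ=312°: B = A + 3.00·(cos312°, sin312°) = (2.0074, -2.2294)
θ=312°: |BD| = 6.3939
θ=312°: circle(B,9.00) ∩ circle(D,5.00): a=7.5761, h=4.8582
θ=312°:   candidates: C₊=(7.4141,4.9656) cross=31.063; C₋=(10.8020,-4.1411) cross=-31.063
θ=312°:   branch - wants cross < 0 → take C=(10.8020,-4.1411) (cross=-31.063)
θ=312°: ex = (C−B)/|BC| = (0.9772,-0.2124); ey = (0.2124,0.9772)
θ=312°: P = B + 1.62·ex + 1.23·ey = (3.8517,-1.3716)

θ=2°: 5.00 0.46
θ=222°: -0.31 -1.32
θ=312°: 3.85 -1.37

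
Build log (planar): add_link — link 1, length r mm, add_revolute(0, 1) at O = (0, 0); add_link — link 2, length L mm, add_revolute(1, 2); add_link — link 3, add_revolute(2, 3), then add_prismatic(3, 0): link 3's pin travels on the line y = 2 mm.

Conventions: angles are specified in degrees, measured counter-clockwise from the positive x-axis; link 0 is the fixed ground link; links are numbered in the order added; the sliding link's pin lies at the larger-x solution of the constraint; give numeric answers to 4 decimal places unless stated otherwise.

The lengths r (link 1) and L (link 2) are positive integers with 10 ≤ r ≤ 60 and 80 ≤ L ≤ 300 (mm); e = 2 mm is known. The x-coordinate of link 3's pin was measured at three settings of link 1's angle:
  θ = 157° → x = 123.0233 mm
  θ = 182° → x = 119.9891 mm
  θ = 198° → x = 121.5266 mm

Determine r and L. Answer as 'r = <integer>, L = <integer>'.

constraint per measurement: (x − r cos θ)² + (r sin θ − e)² = L²
subtracting the θ₁ and θ₂ equations cancels the r² and L² terms:
r = (x₁² − x₂²) / (2[(x₁cos θ₁ + e sin θ₁) − (x₂cos θ₂ + e sin θ₂)]) = 49.0016 → r = 49
L² = (x₁ − r cos θ₁)² + (r sin θ₁ − e)² = 28561.0164 → L = 169.0000 → L = 169
check at θ₃=198°: x = 121.5266 (printed 121.5266) ✓

r = 49, L = 169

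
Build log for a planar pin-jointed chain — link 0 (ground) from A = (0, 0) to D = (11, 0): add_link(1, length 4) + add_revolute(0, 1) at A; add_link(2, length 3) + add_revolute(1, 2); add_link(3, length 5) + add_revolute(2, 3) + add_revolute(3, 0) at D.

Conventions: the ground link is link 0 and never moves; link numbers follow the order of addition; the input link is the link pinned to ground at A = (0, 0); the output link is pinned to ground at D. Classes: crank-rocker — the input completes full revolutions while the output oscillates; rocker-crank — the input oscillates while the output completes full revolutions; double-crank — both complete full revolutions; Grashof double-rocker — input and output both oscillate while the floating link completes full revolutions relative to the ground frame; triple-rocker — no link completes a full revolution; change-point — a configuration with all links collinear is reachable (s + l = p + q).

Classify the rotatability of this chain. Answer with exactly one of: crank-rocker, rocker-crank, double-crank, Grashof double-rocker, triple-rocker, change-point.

lengths: ground=11, input=4, coupler=3, output=5
sorted: s=3 (shortest), l=11 (longest), p+q=9
s + l = 14 vs p + q = 9
s + l > p + q → non-Grashof → no link fully rotates → triple-rocker

triple-rocker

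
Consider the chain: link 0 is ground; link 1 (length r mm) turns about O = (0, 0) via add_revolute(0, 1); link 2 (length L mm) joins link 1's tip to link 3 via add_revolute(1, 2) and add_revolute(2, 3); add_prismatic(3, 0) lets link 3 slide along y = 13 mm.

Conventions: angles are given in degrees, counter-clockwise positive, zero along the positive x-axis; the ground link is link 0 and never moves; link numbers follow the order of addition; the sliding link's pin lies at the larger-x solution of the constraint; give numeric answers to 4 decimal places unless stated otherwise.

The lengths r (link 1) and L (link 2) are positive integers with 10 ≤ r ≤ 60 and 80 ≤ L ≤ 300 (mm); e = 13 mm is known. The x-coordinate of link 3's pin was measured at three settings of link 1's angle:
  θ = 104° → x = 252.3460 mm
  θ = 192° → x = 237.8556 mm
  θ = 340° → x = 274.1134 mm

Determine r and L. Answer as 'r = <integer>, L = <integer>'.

constraint per measurement: (x − r cos θ)² + (r sin θ − e)² = L²
subtracting the θ₁ and θ₂ equations cancels the r² and L² terms:
r = (x₁² − x₂²) / (2[(x₁cos θ₁ + e sin θ₁) − (x₂cos θ₂ + e sin θ₂)]) = 19.0000 → r = 19
L² = (x₁ − r cos θ₁)² + (r sin θ₁ − e)² = 66049.0025 → L = 257.0000 → L = 257
check at θ₃=340°: x = 274.1134 (printed 274.1134) ✓

r = 19, L = 257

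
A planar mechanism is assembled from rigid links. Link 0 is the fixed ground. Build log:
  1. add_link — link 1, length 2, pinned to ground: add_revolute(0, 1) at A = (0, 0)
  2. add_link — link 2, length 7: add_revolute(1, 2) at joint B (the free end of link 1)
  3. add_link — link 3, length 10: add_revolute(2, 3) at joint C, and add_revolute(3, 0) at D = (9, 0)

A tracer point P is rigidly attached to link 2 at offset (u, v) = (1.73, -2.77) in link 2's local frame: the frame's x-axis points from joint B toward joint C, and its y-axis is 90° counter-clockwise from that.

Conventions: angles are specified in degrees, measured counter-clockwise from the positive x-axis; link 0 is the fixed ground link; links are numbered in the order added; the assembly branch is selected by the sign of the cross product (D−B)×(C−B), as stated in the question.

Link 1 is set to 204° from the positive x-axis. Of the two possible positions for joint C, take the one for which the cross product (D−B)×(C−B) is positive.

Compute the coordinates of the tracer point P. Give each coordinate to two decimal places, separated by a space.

A=(0,0), D=(9.00,0)
B = A + 2.00·(cos204°, sin204°) = (-1.8271, -0.8135)
|BD| = 10.8576
circle(B,7.00) ∩ circle(D,10.00): a=3.0802, h=6.2859
  candidates: C₊=(0.7735,5.6855) cross=68.250; C₋=(1.7154,-6.8509) cross=-68.250
  branch + wants cross > 0 → take C=(0.7735,5.6855) (cross=68.250)
ex = (C−B)/|BC| = (0.3715,0.9284); ey = (-0.9284,0.3715)
P = B + 1.73·ex + -2.77·ey = (1.3874,-0.2364)

1.39 -0.24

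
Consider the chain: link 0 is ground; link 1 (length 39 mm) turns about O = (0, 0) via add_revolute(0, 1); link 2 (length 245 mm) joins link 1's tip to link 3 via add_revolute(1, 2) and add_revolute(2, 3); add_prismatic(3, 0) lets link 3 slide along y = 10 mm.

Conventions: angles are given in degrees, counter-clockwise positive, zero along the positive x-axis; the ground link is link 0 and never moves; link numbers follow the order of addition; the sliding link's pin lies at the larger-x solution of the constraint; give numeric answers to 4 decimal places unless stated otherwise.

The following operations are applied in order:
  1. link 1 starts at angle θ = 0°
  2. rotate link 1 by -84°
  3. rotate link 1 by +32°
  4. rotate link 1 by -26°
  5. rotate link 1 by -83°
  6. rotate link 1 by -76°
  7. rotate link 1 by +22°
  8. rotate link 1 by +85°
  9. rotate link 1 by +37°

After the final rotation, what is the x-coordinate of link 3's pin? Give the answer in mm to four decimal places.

geometry: r = 39 mm, L = 245 mm, e = 10 mm; θ starts at 0°
rotate link 1 by -84°: θ ← 0° -84° = -84°
rotate link 1 by +32°: θ ← -84° +32° = -52°
rotate link 1 by -26°: θ ← -52° -26° = -78°
rotate link 1 by -83°: θ ← -78° -83° = -161°
rotate link 1 by -76°: θ ← -161° -76° = -237°
rotate link 1 by +22°: θ ← -237° +22° = -215°
rotate link 1 by +85°: θ ← -215° +85° = -130°
rotate link 1 by +37°: θ ← -130° +37° = -93°
crank pin P = (r cos θ, r sin θ) = (-2.041102, -38.946552)
h = r sin θ − e = -38.946552 − 10 = -48.946552
x = r cos θ + √(L² − h²) = -2.041102 + 240.060899 = 238.019796

238.0198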